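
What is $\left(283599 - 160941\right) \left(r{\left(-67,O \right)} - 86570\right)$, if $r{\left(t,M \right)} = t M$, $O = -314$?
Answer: $-8038024056$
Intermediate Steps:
$r{\left(t,M \right)} = M t$
$\left(283599 - 160941\right) \left(r{\left(-67,O \right)} - 86570\right) = \left(283599 - 160941\right) \left(\left(-314\right) \left(-67\right) - 86570\right) = 122658 \left(21038 - 86570\right) = 122658 \left(-65532\right) = -8038024056$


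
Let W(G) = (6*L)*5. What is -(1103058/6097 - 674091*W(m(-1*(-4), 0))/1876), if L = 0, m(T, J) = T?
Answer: -1103058/6097 ≈ -180.92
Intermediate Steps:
W(G) = 0 (W(G) = (6*0)*5 = 0*5 = 0)
-(1103058/6097 - 674091*W(m(-1*(-4), 0))/1876) = -61281/(24388/(-143*0 + 72)) = -61281/(24388/(0 + 72)) = -61281/(24388/72) = -61281/(24388*(1/72)) = -61281/6097/18 = -61281*18/6097 = -1103058/6097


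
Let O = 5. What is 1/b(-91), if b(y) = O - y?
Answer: 1/96 ≈ 0.010417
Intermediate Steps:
b(y) = 5 - y
1/b(-91) = 1/(5 - 1*(-91)) = 1/(5 + 91) = 1/96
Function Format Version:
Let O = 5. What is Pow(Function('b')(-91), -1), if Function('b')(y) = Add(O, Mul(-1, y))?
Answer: Rational(1, 96) ≈ 0.010417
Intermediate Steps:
Function('b')(y) = Add(5, Mul(-1, y))
Pow(Function('b')(-91), -1) = Pow(Add(5, Mul(-1, -91)), -1) = Pow(Add(5, 91), -1) = Pow(96, -1) = Rational(1, 96)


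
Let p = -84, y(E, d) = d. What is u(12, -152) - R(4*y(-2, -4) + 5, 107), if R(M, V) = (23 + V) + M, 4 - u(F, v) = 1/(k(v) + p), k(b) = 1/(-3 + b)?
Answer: -1497260/13021 ≈ -114.99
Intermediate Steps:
u(F, v) = 4 - 1/(-84 + 1/(-3 + v)) (u(F, v) = 4 - 1/(1/(-3 + v) - 84) = 4 - 1/(-84 + 1/(-3 + v)))
R(M, V) = 23 + M + V
u(12, -152) - R(4*y(-2, -4) + 5, 107) = (-1015 + 337*(-152))/(-253 + 84*(-152)) - (23 + (4*(-4) + 5) + 107) = (-1015 - 51224)/(-253 - 12768) - (23 + (-16 + 5) + 107) = -52239/(-13021) - (23 - 11 + 107) = -1/13021*(-52239) - 1*119 = 52239/13021 - 119 = -1497260/13021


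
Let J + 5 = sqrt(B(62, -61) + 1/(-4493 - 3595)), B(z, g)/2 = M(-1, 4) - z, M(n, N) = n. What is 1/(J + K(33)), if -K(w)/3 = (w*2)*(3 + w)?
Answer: -57691704/411515943721 - 2*I*sqrt(2060597958)/411515943721 ≈ -0.00014019 - 2.2062e-7*I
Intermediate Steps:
B(z, g) = -2 - 2*z (B(z, g) = 2*(-1 - z) = -2 - 2*z)
K(w) = -6*w*(3 + w) (K(w) = -3*w*2*(3 + w) = -3*2*w*(3 + w) = -6*w*(3 + w))
J = -5 + I*sqrt(2060597958)/4044 (J = -5 + sqrt((-2 - 2*62) + 1/(-4493 - 3595)) = -5 + sqrt((-2 - 124) + 1/(-8088)) = -5 + sqrt(-126 - 1/8088) = -5 + sqrt(-1019089/8088) = -5 + I*sqrt(2060597958)/4044 ≈ -5.0 + 11.225*I)
1/(J + K(33)) = 1/((-5 + I*sqrt(2060597958)/4044) - 6*33*(3 + 33)) = 1/((-5 + I*sqrt(2060597958)/4044) - 6*33*36) = 1/((-5 + I*sqrt(2060597958)/4044) - 7128) = 1/(-7133 + I*sqrt(2060597958)/4044)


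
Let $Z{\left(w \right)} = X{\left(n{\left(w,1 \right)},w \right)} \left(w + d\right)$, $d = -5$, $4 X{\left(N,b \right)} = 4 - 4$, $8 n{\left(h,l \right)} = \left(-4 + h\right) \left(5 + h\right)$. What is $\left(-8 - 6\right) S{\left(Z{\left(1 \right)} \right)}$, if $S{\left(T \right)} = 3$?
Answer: $-42$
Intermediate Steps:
$n{\left(h,l \right)} = \frac{\left(-4 + h\right) \left(5 + h\right)}{8}$
$X{\left(N,b \right)} = 0$ ($X{\left(N,b \right)} = \frac{4 - 4}{4} = \frac{1}{4} \cdot 0 = 0$)
$Z{\left(w \right)} = 0$ ($Z{\left(w \right)} = 0 \left(w - 5\right) = 0 \left(-5 + w\right) = 0$)
$\left(-8 - 6\right) S{\left(Z{\left(1 \right)} \right)} = \left(-8 - 6\right) 3 = \left(-14\right) 3 = -42$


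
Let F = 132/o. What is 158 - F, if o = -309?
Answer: 16318/103 ≈ 158.43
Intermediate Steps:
F = -44/103 (F = 132/(-309) = 132*(-1/309) = -44/103 ≈ -0.42718)
158 - F = 158 - 1*(-44/103) = 158 + 44/103 = 16318/103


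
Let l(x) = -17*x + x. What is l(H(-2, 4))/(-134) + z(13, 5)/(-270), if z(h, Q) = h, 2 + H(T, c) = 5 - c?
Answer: -3031/18090 ≈ -0.16755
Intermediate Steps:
H(T, c) = 3 - c (H(T, c) = -2 + (5 - c) = 3 - c)
l(x) = -16*x
l(H(-2, 4))/(-134) + z(13, 5)/(-270) = -16*(3 - 1*4)/(-134) + 13/(-270) = -16*(3 - 4)*(-1/134) + 13*(-1/270) = -16*(-1)*(-1/134) - 13/270 = 16*(-1/134) - 13/270 = -8/67 - 13/270 = -3031/18090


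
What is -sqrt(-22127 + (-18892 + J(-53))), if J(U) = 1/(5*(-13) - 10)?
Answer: -I*sqrt(9229278)/15 ≈ -202.53*I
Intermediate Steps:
J(U) = -1/75 (J(U) = 1/(-65 - 10) = 1/(-75) = -1/75)
-sqrt(-22127 + (-18892 + J(-53))) = -sqrt(-22127 + (-18892 - 1/75)) = -sqrt(-22127 - 1416901/75) = -sqrt(-3076426/75) = -I*sqrt(9229278)/15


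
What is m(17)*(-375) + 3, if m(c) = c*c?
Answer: -108372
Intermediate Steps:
m(c) = c²
m(17)*(-375) + 3 = 17²*(-375) + 3 = 289*(-375) + 3 = -108375 + 3 = -108372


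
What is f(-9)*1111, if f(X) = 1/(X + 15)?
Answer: 1111/6 ≈ 185.17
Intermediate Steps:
f(X) = 1/(15 + X)
f(-9)*1111 = 1111/(15 - 9) = 1111/6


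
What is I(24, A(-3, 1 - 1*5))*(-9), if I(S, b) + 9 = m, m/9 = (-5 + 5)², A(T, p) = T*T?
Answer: 81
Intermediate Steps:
A(T, p) = T²
m = 0 (m = 9*(-5 + 5)² = 9*0² = 9*0 = 0)
I(S, b) = -9 (I(S, b) = -9 + 0 = -9)
I(24, A(-3, 1 - 1*5))*(-9) = -9*(-9) = 81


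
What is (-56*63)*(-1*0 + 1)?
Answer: -3528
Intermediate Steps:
(-56*63)*(-1*0 + 1) = -3528*(0 + 1) = -3528*1 = -3528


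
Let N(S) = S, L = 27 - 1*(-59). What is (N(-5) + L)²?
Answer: 6561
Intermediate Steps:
L = 86 (L = 27 + 59 = 86)
(N(-5) + L)² = (-5 + 86)² = 81² = 6561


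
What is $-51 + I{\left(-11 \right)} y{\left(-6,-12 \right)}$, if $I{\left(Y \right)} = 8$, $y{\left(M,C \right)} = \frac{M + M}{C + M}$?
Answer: $- \frac{137}{3} \approx -45.667$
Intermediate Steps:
$y{\left(M,C \right)} = \frac{2 M}{C + M}$
$-51 + I{\left(-11 \right)} y{\left(-6,-12 \right)} = -51 + 8 \cdot 2 \left(-6\right) \frac{1}{-12 - 6} = -51 + 8 \cdot 2 \left(-6\right) \frac{1}{-18} = -51 + 8 \cdot 2 \left(-6\right) \left(- \frac{1}{18}\right) = -51 + 8 \cdot \frac{2}{3} = -51 + \frac{16}{3} = - \frac{137}{3}$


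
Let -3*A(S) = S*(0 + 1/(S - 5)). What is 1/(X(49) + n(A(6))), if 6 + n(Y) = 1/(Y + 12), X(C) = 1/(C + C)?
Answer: -245/1443 ≈ -0.16979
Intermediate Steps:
X(C) = 1/(2*C)
A(S) = -S/(3*(-5 + S)) (A(S) = -S*(0 + 1/(S - 5))/3 = -S*(0 + 1/(-5 + S))/3 = -S/(3*(-5 + S)))
n(Y) = -6 + 1/(12 + Y) (n(Y) = -6 + 1/(Y + 12) = -6 + 1/(12 + Y))
1/(X(49) + n(A(6))) = 1/((½)/49 + (-71 - (-6)*6/(-15 + 3*6))/(12 - 1*6/(-15 + 3*6))) = 1/((½)*(1/49) + (-71 - (-6)*6/(-15 + 18))/(12 - 1*6/(-15 + 18))) = 1/(1/98 + (-71 - (-6)*6/3)/(12 - 1*6/3)) = 1/(1/98 + (-71 - (-6)*6/3)/(12 - 1*6*⅓)) = 1/(1/98 + (-71 - 6*(-2))/(12 - 2)) = 1/(1/98 + (-71 + 12)/10) = 1/(1/98 + (⅒)*(-59)) = 1/(1/98 - 59/10) = 1/(-1443/245) = -245/1443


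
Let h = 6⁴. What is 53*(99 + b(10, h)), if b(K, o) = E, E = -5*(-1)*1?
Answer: 5512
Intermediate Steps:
h = 1296
E = 5 (E = 5*1 = 5)
b(K, o) = 5
53*(99 + b(10, h)) = 53*(99 + 5) = 53*104 = 5512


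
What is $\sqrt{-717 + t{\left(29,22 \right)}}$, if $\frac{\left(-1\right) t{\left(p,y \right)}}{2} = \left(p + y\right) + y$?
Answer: $i \sqrt{863} \approx 29.377 i$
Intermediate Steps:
$t{\left(p,y \right)} = - 4 y - 2 p$ ($t{\left(p,y \right)} = - 2 \left(\left(p + y\right) + y\right) = - 2 \left(p + 2 y\right) = - 4 y - 2 p$)
$\sqrt{-717 + t{\left(29,22 \right)}} = \sqrt{-717 - 146} = \sqrt{-863} = i \sqrt{863}$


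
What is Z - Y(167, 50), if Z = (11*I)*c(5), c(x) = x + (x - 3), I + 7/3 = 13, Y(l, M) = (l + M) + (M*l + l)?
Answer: -23738/3 ≈ -7912.7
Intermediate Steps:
Y(l, M) = M + 2*l + M*l (Y(l, M) = (M + l) + (l + M*l) = M + 2*l + M*l)
I = 32/3 (I = -7/3 + 13 = 32/3 ≈ 10.667)
c(x) = -3 + 2*x (c(x) = x + (-3 + x) = -3 + 2*x)
Z = 2464/3 (Z = (11*(32/3))*(-3 + 2*5) = 352*(-3 + 10)/3 = (352/3)*7 = 2464/3 ≈ 821.33)
Z - Y(167, 50) = 2464/3 - (50 + 2*167 + 50*167) = 2464/3 - (50 + 334 + 8350) = 2464/3 - 1*8734 = 2464/3 - 8734 = -23738/3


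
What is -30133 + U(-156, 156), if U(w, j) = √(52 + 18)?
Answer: -30133 + √70 ≈ -30125.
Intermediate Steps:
U(w, j) = √70
-30133 + U(-156, 156) = -30133 + √70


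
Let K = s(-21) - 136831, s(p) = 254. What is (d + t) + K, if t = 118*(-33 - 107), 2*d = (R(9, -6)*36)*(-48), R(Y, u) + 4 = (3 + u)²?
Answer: -157417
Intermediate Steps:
R(Y, u) = -4 + (3 + u)²
d = -4320 (d = (((-4 + (3 - 6)²)*36)*(-48))/2 = (((-4 + (-3)²)*36)*(-48))/2 = (((-4 + 9)*36)*(-48))/2 = ((5*36)*(-48))/2 = (180*(-48))/2 = (½)*(-8640) = -4320)
t = -16520 (t = 118*(-140) = -16520)
K = -136577 (K = 254 - 136831 = -136577)
(d + t) + K = (-4320 - 16520) - 136577 = -20840 - 136577 = -157417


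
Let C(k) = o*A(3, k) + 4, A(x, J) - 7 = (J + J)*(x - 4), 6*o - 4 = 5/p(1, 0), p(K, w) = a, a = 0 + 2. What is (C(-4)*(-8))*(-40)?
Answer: 6480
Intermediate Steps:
a = 2
p(K, w) = 2
o = 13/12 (o = ⅔ + (5/2)/6 = ⅔ + (5*(½))/6 = ⅔ + (⅙)*(5/2) = ⅔ + 5/12 = 13/12 ≈ 1.0833)
A(x, J) = 7 + 2*J*(-4 + x) (A(x, J) = 7 + (J + J)*(x - 4) = 7 + (2*J)*(-4 + x) = 7 + 2*J*(-4 + x))
C(k) = 139/12 - 13*k/6 (C(k) = 13*(7 - 8*k + 2*k*3)/12 + 4 = 13*(7 - 8*k + 6*k)/12 + 4 = 13*(7 - 2*k)/12 + 4 = (91/12 - 13*k/6) + 4 = 139/12 - 13*k/6)
(C(-4)*(-8))*(-40) = ((139/12 - 13/6*(-4))*(-8))*(-40) = ((139/12 + 26/3)*(-8))*(-40) = ((81/4)*(-8))*(-40) = -162*(-40) = 6480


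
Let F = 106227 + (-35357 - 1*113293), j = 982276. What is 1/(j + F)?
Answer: 1/939853 ≈ 1.0640e-6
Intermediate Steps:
F = -42423 (F = 106227 + (-35357 - 113293) = 106227 - 148650 = -42423)
1/(j + F) = 1/(982276 - 42423) = 1/939853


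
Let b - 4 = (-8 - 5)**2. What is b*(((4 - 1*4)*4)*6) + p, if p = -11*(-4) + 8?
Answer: 52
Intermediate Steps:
b = 173 (b = 4 + (-8 - 5)**2 = 4 + (-13)**2 = 4 + 169 = 173)
p = 52 (p = 44 + 8 = 52)
b*(((4 - 1*4)*4)*6) + p = 173*(((4 - 1*4)*4)*6) + 52 = 173*(((4 - 4)*4)*6) + 52 = 173*((0*4)*6) + 52 = 173*(0*6) + 52 = 173*0 + 52 = 0 + 52 = 52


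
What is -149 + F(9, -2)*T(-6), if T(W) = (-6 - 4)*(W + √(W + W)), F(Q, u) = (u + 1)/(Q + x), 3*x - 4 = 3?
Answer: -2623/17 + 30*I*√3/17 ≈ -154.29 + 3.0566*I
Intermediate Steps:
x = 7/3 (x = 4/3 + (⅓)*3 = 4/3 + 1 = 7/3 ≈ 2.3333)
F(Q, u) = (1 + u)/(7/3 + Q) (F(Q, u) = (u + 1)/(Q + 7/3) = (1 + u)/(7/3 + Q))
T(W) = -10*W - 10*√2*√W (T(W) = -10*(W + √(2*W)) = -10*(W + √2*√W) = -10*W - 10*√2*√W)
-149 + F(9, -2)*T(-6) = -149 + (3*(1 - 2)/(7 + 3*9))*(-10*(-6) - 10*√2*√(-6)) = -149 + (3*(-1)/(7 + 27))*(60 - 10*√2*I*√6) = -149 + (3*(-1)/34)*(60 - 20*I*√3) = -149 + (3*(1/34)*(-1))*(60 - 20*I*√3) = -149 - 3*(60 - 20*I*√3)/34 = -149 + (-90/17 + 30*I*√3/17) = -2623/17 + 30*I*√3/17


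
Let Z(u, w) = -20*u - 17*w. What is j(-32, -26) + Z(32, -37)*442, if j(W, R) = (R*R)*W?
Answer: -26494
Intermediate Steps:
j(W, R) = W*R**2 (j(W, R) = R**2*W = W*R**2)
j(-32, -26) + Z(32, -37)*442 = -32*(-26)**2 + (-20*32 - 17*(-37))*442 = -32*676 + (-640 + 629)*442 = -21632 - 11*442 = -21632 - 4862 = -26494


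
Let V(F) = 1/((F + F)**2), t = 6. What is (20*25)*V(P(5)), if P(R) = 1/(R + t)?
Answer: 15125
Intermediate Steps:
P(R) = 1/(6 + R) (P(R) = 1/(R + 6) = 1/(6 + R))
V(F) = 1/(4*F**2) (V(F) = 1/((2*F)**2) = 1/(4*F**2))
(20*25)*V(P(5)) = (20*25)*(1/(4*(1/(6 + 5))**2)) = 500*(1/(4*(1/11)**2)) = 500*(1/(4*11**(-2))) = 500*((1/4)*121) = 500*(121/4) = 15125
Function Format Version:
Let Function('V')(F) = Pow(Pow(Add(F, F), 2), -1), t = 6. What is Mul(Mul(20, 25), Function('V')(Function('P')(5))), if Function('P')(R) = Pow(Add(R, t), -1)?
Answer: 15125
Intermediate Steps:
Function('P')(R) = Pow(Add(6, R), -1) (Function('P')(R) = Pow(Add(R, 6), -1) = Pow(Add(6, R), -1))
Function('V')(F) = Mul(Rational(1, 4), Pow(F, -2)) (Function('V')(F) = Pow(Pow(Mul(2, F), 2), -1) = Pow(Mul(4, Pow(F, 2)), -1) = Mul(Rational(1, 4), Pow(F, -2)))
Mul(Mul(20, 25), Function('V')(Function('P')(5))) = Mul(Mul(20, 25), Mul(Rational(1, 4), Pow(Pow(Add(6, 5), -1), -2))) = Mul(500, Mul(Rational(1, 4), Pow(Pow(11, -1), -2))) = Mul(500, Mul(Rational(1, 4), Pow(Rational(1, 11), -2))) = Mul(500, Mul(Rational(1, 4), 121)) = Mul(500, Rational(121, 4)) = 15125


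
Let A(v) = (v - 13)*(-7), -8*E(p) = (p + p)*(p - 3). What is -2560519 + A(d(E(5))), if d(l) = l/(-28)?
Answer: -20483429/8 ≈ -2.5604e+6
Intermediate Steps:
E(p) = -p*(-3 + p)/4 (E(p) = -(p + p)*(p - 3)/8 = -2*p*(-3 + p)/8 = -p*(-3 + p)/4)
d(l) = -l/28 (d(l) = l*(-1/28) = -l/28)
A(v) = 91 - 7*v (A(v) = (-13 + v)*(-7) = 91 - 7*v)
-2560519 + A(d(E(5))) = -2560519 + (91 - (-1)*(¼)*5*(3 - 1*5)/4) = -2560519 + (91 - (-1)*(¼)*5*(3 - 5)/4) = -2560519 + (91 - (-1)*(¼)*5*(-2)/4) = -2560519 + (91 - (-1)*(-5)/(4*2)) = -2560519 + (91 - 7*5/56) = -2560519 + (91 - 5/8) = -2560519 + 723/8 = -20483429/8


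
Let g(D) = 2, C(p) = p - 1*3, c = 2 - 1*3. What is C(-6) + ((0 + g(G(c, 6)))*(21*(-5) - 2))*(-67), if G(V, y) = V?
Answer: 14329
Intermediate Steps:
c = -1 (c = 2 - 3 = -1)
C(p) = -3 + p (C(p) = p - 3 = -3 + p)
C(-6) + ((0 + g(G(c, 6)))*(21*(-5) - 2))*(-67) = (-3 - 6) + ((0 + 2)*(21*(-5) - 2))*(-67) = -9 + (2*(-105 - 2))*(-67) = -9 + (2*(-107))*(-67) = -9 - 214*(-67) = -9 + 14338 = 14329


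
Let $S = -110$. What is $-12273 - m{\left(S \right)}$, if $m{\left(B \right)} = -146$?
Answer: $-12127$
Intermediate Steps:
$-12273 - m{\left(S \right)} = -12273 - -146 = -12273 + 146 = -12127$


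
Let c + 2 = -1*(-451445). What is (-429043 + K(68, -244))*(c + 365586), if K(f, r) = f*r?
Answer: -364096718415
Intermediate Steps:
c = 451443 (c = -2 - 1*(-451445) = -2 + 451445 = 451443)
(-429043 + K(68, -244))*(c + 365586) = (-429043 + 68*(-244))*(451443 + 365586) = (-429043 - 16592)*817029 = -445635*817029 = -364096718415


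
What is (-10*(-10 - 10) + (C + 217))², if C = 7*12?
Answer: 251001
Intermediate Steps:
C = 84
(-10*(-10 - 10) + (C + 217))² = (-10*(-10 - 10) + (84 + 217))² = (-10*(-20) + 301)² = (200 + 301)² = 501² = 251001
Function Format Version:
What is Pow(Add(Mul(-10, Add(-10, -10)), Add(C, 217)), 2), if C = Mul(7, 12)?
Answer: 251001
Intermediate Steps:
C = 84
Pow(Add(Mul(-10, Add(-10, -10)), Add(C, 217)), 2) = Pow(Add(Mul(-10, Add(-10, -10)), Add(84, 217)), 2) = Pow(Add(Mul(-10, -20), 301), 2) = Pow(Add(200, 301), 2) = Pow(501, 2) = 251001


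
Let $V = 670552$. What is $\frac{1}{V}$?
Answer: $\frac{1}{670552} \approx 1.4913 \cdot 10^{-6}$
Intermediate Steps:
$\frac{1}{V} = \frac{1}{670552}$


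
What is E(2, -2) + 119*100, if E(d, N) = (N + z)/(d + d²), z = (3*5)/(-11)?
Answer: 785363/66 ≈ 11899.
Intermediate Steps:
z = -15/11 (z = 15*(-1/11) = -15/11 ≈ -1.3636)
E(d, N) = (-15/11 + N)/(d + d²) (E(d, N) = (N - 15/11)/(d + d²) = (-15/11 + N)/(d + d²))
E(2, -2) + 119*100 = (-15/11 - 2)/(2*(1 + 2)) + 119*100 = (½)*(-37/11)/3 + 11900 = (½)*(⅓)*(-37/11) + 11900 = -37/66 + 11900 = 785363/66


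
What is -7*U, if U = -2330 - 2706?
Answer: 35252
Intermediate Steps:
U = -5036
-7*U = -7*(-5036) = 35252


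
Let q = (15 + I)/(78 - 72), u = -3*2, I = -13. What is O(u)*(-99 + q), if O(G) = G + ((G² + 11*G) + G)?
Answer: 4144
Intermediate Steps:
u = -6
O(G) = G² + 13*G (O(G) = G + (G² + 12*G) = G² + 13*G)
q = ⅓ (q = (15 - 13)/(78 - 72) = 2/6 = 2*(⅙) = ⅓ ≈ 0.33333)
O(u)*(-99 + q) = (-6*(13 - 6))*(-99 + ⅓) = -6*7*(-296/3) = -42*(-296/3) = 4144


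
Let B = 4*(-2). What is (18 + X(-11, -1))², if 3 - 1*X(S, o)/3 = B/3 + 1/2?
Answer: 4489/4 ≈ 1122.3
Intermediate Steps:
B = -8
X(S, o) = 31/2 (X(S, o) = 9 - 3*(-8/3 + 1/2) = 9 - 3*(-8*⅓ + 1*(½)) = 9 - 3*(-8/3 + ½) = 9 - 3*(-13/6) = 9 + 13/2 = 31/2)
(18 + X(-11, -1))² = (18 + 31/2)² = (67/2)² = 4489/4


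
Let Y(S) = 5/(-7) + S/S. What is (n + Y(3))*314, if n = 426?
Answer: 936976/7 ≈ 1.3385e+5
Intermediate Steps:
Y(S) = 2/7 (Y(S) = 5*(-⅐) + 1 = -5/7 + 1 = 2/7)
(n + Y(3))*314 = (426 + 2/7)*314 = (2984/7)*314 = 936976/7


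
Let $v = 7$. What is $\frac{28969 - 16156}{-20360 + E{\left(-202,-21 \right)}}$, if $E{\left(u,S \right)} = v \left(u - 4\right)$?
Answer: $- \frac{12813}{21802} \approx -0.5877$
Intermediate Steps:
$E{\left(u,S \right)} = -28 + 7 u$ ($E{\left(u,S \right)} = 7 \left(u - 4\right) = 7 \left(-4 + u\right) = -28 + 7 u$)
$\frac{28969 - 16156}{-20360 + E{\left(-202,-21 \right)}} = \frac{28969 - 16156}{-20360 + \left(-28 + 7 \left(-202\right)\right)} = \frac{12813}{-20360 - 1442} = \frac{12813}{-21802} = 12813 \left(- \frac{1}{21802}\right) = - \frac{12813}{21802}$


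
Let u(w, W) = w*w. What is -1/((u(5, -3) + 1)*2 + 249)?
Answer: -1/301 ≈ -0.0033223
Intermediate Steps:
u(w, W) = w**2
-1/((u(5, -3) + 1)*2 + 249) = -1/((5**2 + 1)*2 + 249) = -1/((25 + 1)*2 + 249) = -1/(26*2 + 249) = -1/(52 + 249) = -1/301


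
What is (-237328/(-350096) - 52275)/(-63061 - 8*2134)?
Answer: 1143814442/1753390173 ≈ 0.65234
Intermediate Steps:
(-237328/(-350096) - 52275)/(-63061 - 8*2134) = (-237328*(-1/350096) - 52275)/(-63061 - 17072) = (14833/21881 - 52275)/(-80133) = -1143814442/21881*(-1/80133) = 1143814442/1753390173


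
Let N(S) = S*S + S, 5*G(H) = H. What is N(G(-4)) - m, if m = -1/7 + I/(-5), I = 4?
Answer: 137/175 ≈ 0.78286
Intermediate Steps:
m = -33/35 (m = -1/7 + 4/(-5) = -1*⅐ + 4*(-⅕) = -⅐ - ⅘ = -33/35 ≈ -0.94286)
G(H) = H/5
N(S) = S + S² (N(S) = S² + S = S + S²)
N(G(-4)) - m = ((⅕)*(-4))*(1 + (⅕)*(-4)) - 1*(-33/35) = -4*(1 - ⅘)/5 + 33/35 = -⅘*⅕ + 33/35 = -4/25 + 33/35 = 137/175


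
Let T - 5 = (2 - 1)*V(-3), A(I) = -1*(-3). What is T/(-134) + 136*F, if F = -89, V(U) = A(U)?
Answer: -810972/67 ≈ -12104.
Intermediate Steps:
A(I) = 3
V(U) = 3
T = 8 (T = 5 + (2 - 1)*3 = 5 + 1*3 = 5 + 3 = 8)
T/(-134) + 136*F = 8/(-134) + 136*(-89) = 8*(-1/134) - 12104 = -4/67 - 12104 = -810972/67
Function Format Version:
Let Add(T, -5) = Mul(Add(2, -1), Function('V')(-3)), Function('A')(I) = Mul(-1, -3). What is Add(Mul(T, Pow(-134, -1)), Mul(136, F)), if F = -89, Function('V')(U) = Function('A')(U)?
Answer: Rational(-810972, 67) ≈ -12104.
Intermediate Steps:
Function('A')(I) = 3
Function('V')(U) = 3
T = 8 (T = Add(5, Mul(Add(2, -1), 3)) = Add(5, Mul(1, 3)) = Add(5, 3) = 8)
Add(Mul(T, Pow(-134, -1)), Mul(136, F)) = Add(Mul(8, Pow(-134, -1)), Mul(136, -89)) = Add(Mul(8, Rational(-1, 134)), -12104) = Add(Rational(-4, 67), -12104) = Rational(-810972, 67)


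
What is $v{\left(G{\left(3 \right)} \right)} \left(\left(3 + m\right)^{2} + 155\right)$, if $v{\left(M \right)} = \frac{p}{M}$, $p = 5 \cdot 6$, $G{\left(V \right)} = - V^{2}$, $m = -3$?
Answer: $- \frac{1550}{3} \approx -516.67$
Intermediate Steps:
$p = 30$
$v{\left(M \right)} = \frac{30}{M}$
$v{\left(G{\left(3 \right)} \right)} \left(\left(3 + m\right)^{2} + 155\right) = \frac{30}{\left(-1\right) 3^{2}} \left(\left(3 - 3\right)^{2} + 155\right) = \frac{30}{\left(-1\right) 9} \left(0^{2} + 155\right) = \frac{30}{-9} \left(0 + 155\right) = 30 \left(- \frac{1}{9}\right) 155 = \left(- \frac{10}{3}\right) 155 = - \frac{1550}{3}$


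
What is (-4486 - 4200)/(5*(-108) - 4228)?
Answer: 4343/2384 ≈ 1.8217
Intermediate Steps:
(-4486 - 4200)/(5*(-108) - 4228) = -8686/(-540 - 4228) = -8686/(-4768) = -8686*(-1/4768) = 4343/2384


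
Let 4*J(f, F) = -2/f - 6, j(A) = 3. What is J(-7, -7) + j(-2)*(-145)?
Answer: -3055/7 ≈ -436.43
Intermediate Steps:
J(f, F) = -3/2 - 1/(2*f) (J(f, F) = (-2/f - 6)/4 = (-6 - 2/f)/4 = -3/2 - 1/(2*f))
J(-7, -7) + j(-2)*(-145) = (½)*(-1 - 3*(-7))/(-7) + 3*(-145) = (½)*(-⅐)*(-1 + 21) - 435 = (½)*(-⅐)*20 - 435 = -10/7 - 435 = -3055/7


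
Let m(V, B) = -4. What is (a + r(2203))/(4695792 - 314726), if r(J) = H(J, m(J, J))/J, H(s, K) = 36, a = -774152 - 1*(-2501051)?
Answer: 3804358533/9651488398 ≈ 0.39417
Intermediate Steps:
a = 1726899 (a = -774152 + 2501051 = 1726899)
r(J) = 36/J
(a + r(2203))/(4695792 - 314726) = (1726899 + 36/2203)/(4695792 - 314726) = (1726899 + 36*(1/2203))/4381066 = (1726899 + 36/2203)*(1/4381066) = (3804358533/2203)*(1/4381066) = 3804358533/9651488398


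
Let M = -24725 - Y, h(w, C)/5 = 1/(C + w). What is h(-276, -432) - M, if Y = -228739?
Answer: -144441917/708 ≈ -2.0401e+5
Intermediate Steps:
h(w, C) = 5/(C + w)
M = 204014 (M = -24725 - 1*(-228739) = -24725 + 228739 = 204014)
h(-276, -432) - M = 5/(-432 - 276) - 1*204014 = 5/(-708) - 204014 = 5*(-1/708) - 204014 = -5/708 - 204014 = -144441917/708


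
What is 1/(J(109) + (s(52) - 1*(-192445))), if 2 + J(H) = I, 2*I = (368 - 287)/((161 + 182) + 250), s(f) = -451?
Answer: 1186/227702593 ≈ 5.2085e-6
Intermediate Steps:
I = 81/1186 (I = ((368 - 287)/((161 + 182) + 250))/2 = (81/(343 + 250))/2 = (81/593)/2 = (81*(1/593))/2 = (½)*(81/593) = 81/1186 ≈ 0.068297)
J(H) = -2291/1186 (J(H) = -2 + 81/1186 = -2291/1186)
1/(J(109) + (s(52) - 1*(-192445))) = 1/(-2291/1186 + (-451 - 1*(-192445))) = 1/(-2291/1186 + (-451 + 192445)) = 1/(-2291/1186 + 191994) = 1/(227702593/1186) = 1186/227702593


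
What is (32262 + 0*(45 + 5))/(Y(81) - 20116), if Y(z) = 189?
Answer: -32262/19927 ≈ -1.6190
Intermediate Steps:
(32262 + 0*(45 + 5))/(Y(81) - 20116) = (32262 + 0*(45 + 5))/(189 - 20116) = (32262 + 0*50)/(-19927) = (32262 + 0)*(-1/19927) = 32262*(-1/19927) = -32262/19927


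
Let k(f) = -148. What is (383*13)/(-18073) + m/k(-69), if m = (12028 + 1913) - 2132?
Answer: -214160949/2674804 ≈ -80.066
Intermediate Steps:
m = 11809 (m = 13941 - 2132 = 11809)
(383*13)/(-18073) + m/k(-69) = (383*13)/(-18073) + 11809/(-148) = 4979*(-1/18073) + 11809*(-1/148) = -4979/18073 - 11809/148 = -214160949/2674804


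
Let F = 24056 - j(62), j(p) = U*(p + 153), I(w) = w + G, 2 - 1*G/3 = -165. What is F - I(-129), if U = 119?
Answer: -1901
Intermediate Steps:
G = 501 (G = 6 - 3*(-165) = 6 + 495 = 501)
I(w) = 501 + w (I(w) = w + 501 = 501 + w)
j(p) = 18207 + 119*p (j(p) = 119*(p + 153) = 119*(153 + p) = 18207 + 119*p)
F = -1529 (F = 24056 - (18207 + 119*62) = 24056 - (18207 + 7378) = 24056 - 1*25585 = 24056 - 25585 = -1529)
F - I(-129) = -1529 - (501 - 129) = -1529 - 1*372 = -1529 - 372 = -1901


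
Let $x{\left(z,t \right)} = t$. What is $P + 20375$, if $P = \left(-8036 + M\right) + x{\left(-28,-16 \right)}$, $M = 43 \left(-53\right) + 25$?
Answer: $10069$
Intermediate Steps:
$M = -2254$ ($M = -2279 + 25 = -2254$)
$P = -10306$ ($P = \left(-8036 - 2254\right) - 16 = -10290 - 16 = -10306$)
$P + 20375 = -10306 + 20375 = 10069$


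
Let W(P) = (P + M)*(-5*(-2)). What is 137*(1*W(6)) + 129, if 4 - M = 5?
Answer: 6979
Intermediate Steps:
M = -1 (M = 4 - 1*5 = 4 - 5 = -1)
W(P) = -10 + 10*P (W(P) = (P - 1)*(-5*(-2)) = (-1 + P)*10 = -10 + 10*P)
137*(1*W(6)) + 129 = 137*(1*(-10 + 10*6)) + 129 = 137*(1*(-10 + 60)) + 129 = 137*(1*50) + 129 = 137*50 + 129 = 6850 + 129 = 6979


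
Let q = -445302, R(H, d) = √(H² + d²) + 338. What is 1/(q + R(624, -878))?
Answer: -111241/49497950259 - √290065/98995900518 ≈ -2.2528e-6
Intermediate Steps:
R(H, d) = 338 + √(H² + d²)
1/(q + R(624, -878)) = 1/(-445302 + (338 + √(624² + (-878)²))) = 1/(-445302 + (338 + √(389376 + 770884))) = 1/(-445302 + (338 + √1160260)) = 1/(-445302 + (338 + 2*√290065)) = 1/(-444964 + 2*√290065)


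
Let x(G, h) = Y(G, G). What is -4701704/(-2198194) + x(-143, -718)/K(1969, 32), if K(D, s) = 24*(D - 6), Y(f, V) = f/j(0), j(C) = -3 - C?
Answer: 25570553011/11949382584 ≈ 2.1399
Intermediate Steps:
Y(f, V) = -f/3 (Y(f, V) = f/(-3 - 1*0) = f/(-3 + 0) = f/(-3) = f*(-⅓) = -f/3)
K(D, s) = -144 + 24*D (K(D, s) = 24*(-6 + D) = -144 + 24*D)
x(G, h) = -G/3
-4701704/(-2198194) + x(-143, -718)/K(1969, 32) = -4701704/(-2198194) + (-⅓*(-143))/(-144 + 24*1969) = -4701704*(-1/2198194) + 143/(3*(-144 + 47256)) = 2350852/1099097 + (143/3)/47112 = 2350852/1099097 + (143/3)*(1/47112) = 2350852/1099097 + 11/10872 = 25570553011/11949382584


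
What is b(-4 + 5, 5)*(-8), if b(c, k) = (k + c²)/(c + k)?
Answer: -8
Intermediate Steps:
b(c, k) = (k + c²)/(c + k)
b(-4 + 5, 5)*(-8) = ((5 + (-4 + 5)²)/((-4 + 5) + 5))*(-8) = ((5 + 1²)/(1 + 5))*(-8) = ((5 + 1)/6)*(-8) = ((⅙)*6)*(-8) = 1*(-8) = -8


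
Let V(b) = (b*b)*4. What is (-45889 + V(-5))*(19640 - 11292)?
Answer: -382246572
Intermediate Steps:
V(b) = 4*b² (V(b) = b²*4 = 4*b²)
(-45889 + V(-5))*(19640 - 11292) = (-45889 + 4*(-5)²)*(19640 - 11292) = (-45889 + 4*25)*8348 = (-45889 + 100)*8348 = -45789*8348 = -382246572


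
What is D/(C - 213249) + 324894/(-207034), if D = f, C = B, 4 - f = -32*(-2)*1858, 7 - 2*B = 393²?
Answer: -17438490327/15034291495 ≈ -1.1599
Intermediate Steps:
B = -77221 (B = 7/2 - ½*393² = 7/2 - ½*154449 = 7/2 - 154449/2 = -77221)
f = -118908 (f = 4 - (-32*(-2))*1858 = 4 - 64*1858 = 4 - 1*118912 = 4 - 118912 = -118908)
C = -77221
D = -118908
D/(C - 213249) + 324894/(-207034) = -118908/(-77221 - 213249) + 324894/(-207034) = -118908/(-290470) + 324894*(-1/207034) = -118908*(-1/290470) - 162447/103517 = 59454/145235 - 162447/103517 = -17438490327/15034291495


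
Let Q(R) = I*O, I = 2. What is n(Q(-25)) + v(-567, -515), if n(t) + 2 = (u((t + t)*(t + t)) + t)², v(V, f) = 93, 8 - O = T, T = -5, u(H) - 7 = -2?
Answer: 1052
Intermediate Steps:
u(H) = 5 (u(H) = 7 - 2 = 5)
O = 13 (O = 8 - 1*(-5) = 8 + 5 = 13)
Q(R) = 26 (Q(R) = 2*13 = 26)
n(t) = -2 + (5 + t)²
n(Q(-25)) + v(-567, -515) = (-2 + (5 + 26)²) + 93 = (-2 + 31²) + 93 = (-2 + 961) + 93 = 959 + 93 = 1052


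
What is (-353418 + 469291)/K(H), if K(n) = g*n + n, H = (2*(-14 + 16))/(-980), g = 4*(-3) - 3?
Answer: 4055555/2 ≈ 2.0278e+6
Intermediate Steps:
g = -15 (g = -12 - 3 = -15)
H = -1/245 (H = (2*2)*(-1/980) = 4*(-1/980) = -1/245 ≈ -0.0040816)
K(n) = -14*n (K(n) = -15*n + n = -14*n)
(-353418 + 469291)/K(H) = (-353418 + 469291)/((-14*(-1/245))) = 115873/(2/35) = 115873*(35/2) = 4055555/2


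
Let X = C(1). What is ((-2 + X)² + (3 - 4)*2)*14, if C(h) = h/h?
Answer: -14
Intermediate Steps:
C(h) = 1
X = 1
((-2 + X)² + (3 - 4)*2)*14 = ((-2 + 1)² + (3 - 4)*2)*14 = ((-1)² - 1*2)*14 = (1 - 2)*14 = -1*14 = -14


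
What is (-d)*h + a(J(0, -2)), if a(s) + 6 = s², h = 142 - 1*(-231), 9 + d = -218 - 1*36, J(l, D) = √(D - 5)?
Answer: 98086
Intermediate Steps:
J(l, D) = √(-5 + D)
d = -263 (d = -9 + (-218 - 1*36) = -9 + (-218 - 36) = -9 - 254 = -263)
h = 373 (h = 142 + 231 = 373)
a(s) = -6 + s²
(-d)*h + a(J(0, -2)) = -1*(-263)*373 + (-6 + (√(-5 - 2))²) = 263*373 + (-6 + (√(-7))²) = 98099 + (-6 + (I*√7)²) = 98099 + (-6 - 7) = 98099 - 13 = 98086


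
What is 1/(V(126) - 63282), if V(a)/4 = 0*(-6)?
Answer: -1/63282 ≈ -1.5802e-5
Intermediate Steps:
V(a) = 0 (V(a) = 4*(0*(-6)) = 4*0 = 0)
1/(V(126) - 63282) = 1/(0 - 63282) = 1/(-63282) = -1/63282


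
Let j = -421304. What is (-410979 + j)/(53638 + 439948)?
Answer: -832283/493586 ≈ -1.6862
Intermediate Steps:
(-410979 + j)/(53638 + 439948) = (-410979 - 421304)/(53638 + 439948) = -832283/493586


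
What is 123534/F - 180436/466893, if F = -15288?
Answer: -1438944415/169949052 ≈ -8.4669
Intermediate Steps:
123534/F - 180436/466893 = 123534/(-15288) - 180436/466893 = 123534*(-1/15288) - 180436*1/466893 = -20589/2548 - 180436/466893 = -1438944415/169949052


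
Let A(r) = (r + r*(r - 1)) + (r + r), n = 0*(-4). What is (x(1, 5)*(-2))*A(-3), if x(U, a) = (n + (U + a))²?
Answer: -216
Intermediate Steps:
n = 0
A(r) = 3*r + r*(-1 + r) (A(r) = (r + r*(-1 + r)) + 2*r = 3*r + r*(-1 + r))
x(U, a) = (U + a)² (x(U, a) = (0 + (U + a))² = (U + a)²)
(x(1, 5)*(-2))*A(-3) = ((1 + 5)²*(-2))*(-3*(2 - 3)) = (6²*(-2))*(-3*(-1)) = (36*(-2))*3 = -72*3 = -216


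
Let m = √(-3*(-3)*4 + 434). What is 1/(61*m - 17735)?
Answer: -3547/62556271 - 61*√470/312781355 ≈ -6.0929e-5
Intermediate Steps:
m = √470 (m = √(9*4 + 434) = √(36 + 434) = √470 ≈ 21.679)
1/(61*m - 17735) = 1/(61*√470 - 17735) = 1/(-17735 + 61*√470)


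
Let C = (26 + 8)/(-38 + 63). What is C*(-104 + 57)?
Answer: -1598/25 ≈ -63.920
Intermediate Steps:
C = 34/25 ≈ 1.3600
C*(-104 + 57) = 34*(-104 + 57)/25 = (34/25)*(-47) = -1598/25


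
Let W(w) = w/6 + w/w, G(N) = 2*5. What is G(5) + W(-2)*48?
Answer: 42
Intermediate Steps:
G(N) = 10
W(w) = 1 + w/6 (W(w) = w*(⅙) + 1 = w/6 + 1 = 1 + w/6)
G(5) + W(-2)*48 = 10 + (1 + (⅙)*(-2))*48 = 10 + (1 - ⅓)*48 = 10 + (⅔)*48 = 10 + 32 = 42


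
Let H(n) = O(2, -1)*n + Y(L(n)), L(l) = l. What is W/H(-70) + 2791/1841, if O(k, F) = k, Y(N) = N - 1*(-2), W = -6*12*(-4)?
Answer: 3145/23933 ≈ 0.13141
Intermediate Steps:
W = 288 (W = -72*(-4) = 288)
Y(N) = 2 + N (Y(N) = N + 2 = 2 + N)
H(n) = 2 + 3*n (H(n) = 2*n + (2 + n) = 2 + 3*n)
W/H(-70) + 2791/1841 = 288/(2 + 3*(-70)) + 2791/1841 = 288/(2 - 210) + 2791*(1/1841) = 288/(-208) + 2791/1841 = 288*(-1/208) + 2791/1841 = -18/13 + 2791/1841 = 3145/23933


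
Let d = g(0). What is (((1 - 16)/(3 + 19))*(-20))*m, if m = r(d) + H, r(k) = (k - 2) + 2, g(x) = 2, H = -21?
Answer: -2850/11 ≈ -259.09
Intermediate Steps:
d = 2
r(k) = k (r(k) = (-2 + k) + 2 = k)
m = -19 (m = 2 - 21 = -19)
(((1 - 16)/(3 + 19))*(-20))*m = (((1 - 16)/(3 + 19))*(-20))*(-19) = (-15/22*(-20))*(-19) = (-15*1/22*(-20))*(-19) = -15/22*(-20)*(-19) = (150/11)*(-19) = -2850/11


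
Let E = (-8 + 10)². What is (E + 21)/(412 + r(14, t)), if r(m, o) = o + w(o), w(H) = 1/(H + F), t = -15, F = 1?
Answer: 350/5557 ≈ 0.062984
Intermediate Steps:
w(H) = 1/(1 + H) (w(H) = 1/(H + 1) = 1/(1 + H))
E = 4 (E = 2² = 4)
r(m, o) = o + 1/(1 + o)
(E + 21)/(412 + r(14, t)) = (4 + 21)/(412 + (1 - 15*(1 - 15))/(1 - 15)) = 25/(412 + (1 - 15*(-14))/(-14)) = 25/(412 - (1 + 210)/14) = 25/(412 - 1/14*211) = 25/(412 - 211/14) = 25/(5557/14) = 25*(14/5557) = 350/5557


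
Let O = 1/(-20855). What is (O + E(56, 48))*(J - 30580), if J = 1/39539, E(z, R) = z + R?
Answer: -2622445643298861/824585845 ≈ -3.1803e+6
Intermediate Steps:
E(z, R) = R + z
J = 1/39539 ≈ 2.5291e-5
O = -1/20855 ≈ -4.7950e-5
(O + E(56, 48))*(J - 30580) = (-1/20855 + (48 + 56))*(1/39539 - 30580) = (-1/20855 + 104)*(-1209102619/39539) = (2168919/20855)*(-1209102619/39539) = -2622445643298861/824585845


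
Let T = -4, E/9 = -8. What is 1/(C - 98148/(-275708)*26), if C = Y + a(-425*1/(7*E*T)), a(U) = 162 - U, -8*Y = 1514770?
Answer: -138956832/26287128618929 ≈ -5.2861e-6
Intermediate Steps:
E = -72 (E = 9*(-8) = -72)
Y = -757385/4 (Y = -⅛*1514770 = -757385/4 ≈ -1.8935e+5)
C = -381395023/2016 (C = -757385/4 + (162 - (-425)/(-72*7*(-4))) = -757385/4 + (162 - (-425)/((-504*(-4)))) = -757385/4 + (162 - (-425)/2016) = -757385/4 + (162 - 1*(-425/2016)) = -757385/4 + (162 + 425/2016) = -757385/4 + 327017/2016 = -381395023/2016 ≈ -1.8918e+5)
1/(C - 98148/(-275708)*26) = 1/(-381395023/2016 - 98148/(-275708)*26) = 1/(-381395023/2016 - 98148*(-1/275708)*26) = 1/(-381395023/2016 + (24537/68927)*26) = 1/(-381395023/2016 + 637962/68927) = 1/(-26287128618929/138956832) = -138956832/26287128618929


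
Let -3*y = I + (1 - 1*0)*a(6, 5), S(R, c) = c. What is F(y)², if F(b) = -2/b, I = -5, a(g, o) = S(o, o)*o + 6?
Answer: 9/169 ≈ 0.053254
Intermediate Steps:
a(g, o) = 6 + o² (a(g, o) = o*o + 6 = o² + 6 = 6 + o²)
y = -26/3 (y = -(-5 + (1 - 1*0)*(6 + 5²))/3 = -(-5 + (1 + 0)*(6 + 25))/3 = -(-5 + 1*31)/3 = -(-5 + 31)/3 = -⅓*26 = -26/3 ≈ -8.6667)
F(y)² = (-2/(-26/3))² = (-2*(-3/26))² = (3/13)² = 9/169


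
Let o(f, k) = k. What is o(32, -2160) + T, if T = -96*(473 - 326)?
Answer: -16272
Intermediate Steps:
T = -14112 (T = -96*147 = -14112)
o(32, -2160) + T = -2160 - 14112 = -16272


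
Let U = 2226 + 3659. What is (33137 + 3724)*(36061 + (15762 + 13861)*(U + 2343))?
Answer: 8985757284405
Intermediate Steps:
U = 5885
(33137 + 3724)*(36061 + (15762 + 13861)*(U + 2343)) = (33137 + 3724)*(36061 + (15762 + 13861)*(5885 + 2343)) = 36861*(36061 + 29623*8228) = 36861*(36061 + 243738044) = 36861*243774105 = 8985757284405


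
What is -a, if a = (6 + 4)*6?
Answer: -60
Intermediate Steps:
a = 60 (a = 10*6 = 60)
-a = -1*60 = -60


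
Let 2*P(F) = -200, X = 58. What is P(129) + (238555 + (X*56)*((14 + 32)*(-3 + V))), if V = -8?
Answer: -1405033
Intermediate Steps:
P(F) = -100 (P(F) = (1/2)*(-200) = -100)
P(129) + (238555 + (X*56)*((14 + 32)*(-3 + V))) = -100 + (238555 + (58*56)*((14 + 32)*(-3 - 8))) = -100 + (238555 + 3248*(46*(-11))) = -100 + (238555 + 3248*(-506)) = -100 + (238555 - 1643488) = -100 - 1404933 = -1405033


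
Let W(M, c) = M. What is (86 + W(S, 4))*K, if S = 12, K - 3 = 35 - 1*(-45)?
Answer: 8134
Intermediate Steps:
K = 83 (K = 3 + (35 - 1*(-45)) = 3 + (35 + 45) = 3 + 80 = 83)
(86 + W(S, 4))*K = (86 + 12)*83 = 98*83 = 8134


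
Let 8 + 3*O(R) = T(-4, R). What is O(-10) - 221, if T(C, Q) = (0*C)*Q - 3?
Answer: -674/3 ≈ -224.67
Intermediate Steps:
T(C, Q) = -3 (T(C, Q) = 0*Q - 3 = 0 - 3 = -3)
O(R) = -11/3 (O(R) = -8/3 + (⅓)*(-3) = -8/3 - 1 = -11/3)
O(-10) - 221 = -11/3 - 221 = -674/3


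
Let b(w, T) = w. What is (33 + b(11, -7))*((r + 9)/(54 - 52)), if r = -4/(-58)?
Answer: 5786/29 ≈ 199.52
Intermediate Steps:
r = 2/29 (r = -4*(-1/58) = 2/29 ≈ 0.068966)
(33 + b(11, -7))*((r + 9)/(54 - 52)) = (33 + 11)*((2/29 + 9)/(54 - 52)) = 44*((263/29)/2) = 44*((263/29)*(½)) = 44*(263/58) = 5786/29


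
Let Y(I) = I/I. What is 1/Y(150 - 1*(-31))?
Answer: 1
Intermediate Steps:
Y(I) = 1
1/Y(150 - 1*(-31)) = 1/1 = 1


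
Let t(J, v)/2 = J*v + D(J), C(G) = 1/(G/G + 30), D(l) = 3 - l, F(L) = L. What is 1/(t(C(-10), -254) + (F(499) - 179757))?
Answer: -31/5557322 ≈ -5.5782e-6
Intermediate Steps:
C(G) = 1/31 (C(G) = 1/(1 + 30) = 1/31)
t(J, v) = 6 - 2*J + 2*J*v (t(J, v) = 2*(J*v + (3 - J)) = 2*(3 - J + J*v) = 6 - 2*J + 2*J*v)
1/(t(C(-10), -254) + (F(499) - 179757)) = 1/((6 - 2*1/31 + 2*(1/31)*(-254)) + (499 - 179757)) = 1/((6 - 2/31 - 508/31) - 179258) = 1/(-324/31 - 179258) = 1/(-5557322/31) = -31/5557322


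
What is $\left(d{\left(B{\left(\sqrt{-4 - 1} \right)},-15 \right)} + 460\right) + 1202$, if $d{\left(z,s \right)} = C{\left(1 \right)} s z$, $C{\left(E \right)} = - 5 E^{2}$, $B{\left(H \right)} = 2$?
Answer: $1812$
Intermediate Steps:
$d{\left(z,s \right)} = - 5 s z$ ($d{\left(z,s \right)} = - 5 \cdot 1^{2} s z = \left(-5\right) 1 s z = - 5 s z$)
$\left(d{\left(B{\left(\sqrt{-4 - 1} \right)},-15 \right)} + 460\right) + 1202 = \left(\left(-5\right) \left(-15\right) 2 + 460\right) + 1202 = \left(150 + 460\right) + 1202 = 610 + 1202 = 1812$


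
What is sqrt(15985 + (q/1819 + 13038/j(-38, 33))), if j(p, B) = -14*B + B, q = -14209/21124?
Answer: sqrt(120424801223775053042609)/2747355754 ≈ 126.31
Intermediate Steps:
q = -14209/21124 (q = -14209*1/21124 = -14209/21124 ≈ -0.67265)
j(p, B) = -13*B
sqrt(15985 + (q/1819 + 13038/j(-38, 33))) = sqrt(15985 + (-14209/21124/1819 + 13038/((-13*33)))) = sqrt(15985 + (-14209/21124*1/1819 + 13038/(-429))) = sqrt(15985 + (-14209/38424556 + 13038*(-1/429))) = sqrt(15985 + (-14209/38424556 - 4346/143)) = sqrt(15985 - 166995152263/5494711508) = sqrt(87665968303117/5494711508) = sqrt(120424801223775053042609)/2747355754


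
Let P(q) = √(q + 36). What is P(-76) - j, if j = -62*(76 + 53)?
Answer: 7998 + 2*I*√10 ≈ 7998.0 + 6.3246*I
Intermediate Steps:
j = -7998 (j = -62*129 = -7998)
P(q) = √(36 + q)
P(-76) - j = √(36 - 76) - 1*(-7998) = √(-40) + 7998 = 2*I*√10 + 7998 = 7998 + 2*I*√10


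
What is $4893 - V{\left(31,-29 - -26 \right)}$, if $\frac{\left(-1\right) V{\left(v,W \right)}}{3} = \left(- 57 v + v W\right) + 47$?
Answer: $-546$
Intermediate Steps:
$V{\left(v,W \right)} = -141 + 171 v - 3 W v$ ($V{\left(v,W \right)} = - 3 \left(\left(- 57 v + v W\right) + 47\right) = - 3 \left(\left(- 57 v + W v\right) + 47\right) = - 3 \left(47 - 57 v + W v\right) = -141 + 171 v - 3 W v$)
$4893 - V{\left(31,-29 - -26 \right)} = 4893 - \left(-141 + 171 \cdot 31 - 3 \left(-29 - -26\right) 31\right) = 4893 - \left(-141 + 5301 - 3 \left(-29 + 26\right) 31\right) = 4893 - \left(-141 + 5301 - \left(-9\right) 31\right) = 4893 - \left(-141 + 5301 + 279\right) = 4893 - 5439 = -546$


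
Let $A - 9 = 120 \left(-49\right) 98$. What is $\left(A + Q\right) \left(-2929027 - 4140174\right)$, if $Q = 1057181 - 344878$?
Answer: $-961920318472$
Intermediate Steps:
$A = -576231$ ($A = 9 + 120 \left(-49\right) 98 = 9 - 576240 = -576231$)
$Q = 712303$ ($Q = 1057181 - 344878 = 712303$)
$\left(A + Q\right) \left(-2929027 - 4140174\right) = \left(-576231 + 712303\right) \left(-2929027 - 4140174\right) = 136072 \left(-7069201\right) = -961920318472$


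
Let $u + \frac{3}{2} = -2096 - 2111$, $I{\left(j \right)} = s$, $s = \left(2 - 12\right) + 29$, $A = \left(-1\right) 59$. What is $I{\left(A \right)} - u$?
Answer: $\frac{8455}{2} \approx 4227.5$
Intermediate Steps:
$A = -59$
$s = 19$ ($s = \left(2 - 12\right) + 29 = -10 + 29 = 19$)
$I{\left(j \right)} = 19$
$u = - \frac{8417}{2}$ ($u = - \frac{3}{2} - 4207 = - \frac{8417}{2} \approx -4208.5$)
$I{\left(A \right)} - u = 19 - - \frac{8417}{2} = 19 + \frac{8417}{2} = \frac{8455}{2}$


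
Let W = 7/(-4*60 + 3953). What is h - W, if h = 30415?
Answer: 112930888/3713 ≈ 30415.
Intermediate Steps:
W = 7/3713 (W = 7/(-240 + 3953) = 7/3713 ≈ 0.0018853)
h - W = 30415 - 1*7/3713 = 30415 - 7/3713 = 112930888/3713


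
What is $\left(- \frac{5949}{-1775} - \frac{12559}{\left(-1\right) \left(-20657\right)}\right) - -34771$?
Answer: $\frac{1275020167193}{36666175} \approx 34774.0$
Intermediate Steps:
$\left(- \frac{5949}{-1775} - \frac{12559}{\left(-1\right) \left(-20657\right)}\right) - -34771 = \left(\left(-5949\right) \left(- \frac{1}{1775}\right) - \frac{12559}{20657}\right) + 34771 = \left(\frac{5949}{1775} - \frac{12559}{20657}\right) + 34771 = \frac{100596268}{36666175} + 34771 = \frac{1275020167193}{36666175}$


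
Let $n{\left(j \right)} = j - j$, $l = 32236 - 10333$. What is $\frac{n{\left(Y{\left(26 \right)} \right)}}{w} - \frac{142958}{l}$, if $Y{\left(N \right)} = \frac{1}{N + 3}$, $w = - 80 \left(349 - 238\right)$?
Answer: $- \frac{142958}{21903} \approx -6.5269$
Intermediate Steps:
$w = -8880$ ($w = \left(-80\right) 111 = -8880$)
$l = 21903$ ($l = 32236 + \left(-91253 + 80920\right) = 32236 - 10333 = 21903$)
$Y{\left(N \right)} = \frac{1}{3 + N}$
$n{\left(j \right)} = 0$
$\frac{n{\left(Y{\left(26 \right)} \right)}}{w} - \frac{142958}{l} = \frac{0}{-8880} - \frac{142958}{21903} = 0 \left(- \frac{1}{8880}\right) - \frac{142958}{21903} = 0 - \frac{142958}{21903} = - \frac{142958}{21903}$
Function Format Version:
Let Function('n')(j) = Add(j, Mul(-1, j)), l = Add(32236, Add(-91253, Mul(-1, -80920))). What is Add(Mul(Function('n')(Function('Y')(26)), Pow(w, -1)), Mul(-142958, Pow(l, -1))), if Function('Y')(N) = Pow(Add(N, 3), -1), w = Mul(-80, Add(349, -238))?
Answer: Rational(-142958, 21903) ≈ -6.5269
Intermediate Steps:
w = -8880 (w = Mul(-80, 111) = -8880)
l = 21903 (l = Add(32236, Add(-91253, 80920)) = Add(32236, -10333) = 21903)
Function('Y')(N) = Pow(Add(3, N), -1)
Function('n')(j) = 0
Add(Mul(Function('n')(Function('Y')(26)), Pow(w, -1)), Mul(-142958, Pow(l, -1))) = Add(Mul(0, Pow(-8880, -1)), Mul(-142958, Pow(21903, -1))) = Add(Mul(0, Rational(-1, 8880)), Mul(-142958, Rational(1, 21903))) = Add(0, Rational(-142958, 21903)) = Rational(-142958, 21903)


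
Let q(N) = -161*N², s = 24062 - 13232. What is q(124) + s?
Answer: -2464706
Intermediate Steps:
s = 10830
q(124) + s = -161*124² + 10830 = -161*15376 + 10830 = -2475536 + 10830 = -2464706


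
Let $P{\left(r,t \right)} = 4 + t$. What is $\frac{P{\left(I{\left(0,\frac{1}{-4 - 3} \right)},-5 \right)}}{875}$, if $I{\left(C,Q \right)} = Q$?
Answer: $- \frac{1}{875} \approx -0.0011429$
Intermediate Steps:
$\frac{P{\left(I{\left(0,\frac{1}{-4 - 3} \right)},-5 \right)}}{875} = \frac{4 - 5}{875} = \left(-1\right) \frac{1}{875} = - \frac{1}{875}$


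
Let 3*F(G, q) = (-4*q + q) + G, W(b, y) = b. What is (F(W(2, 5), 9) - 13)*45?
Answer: -960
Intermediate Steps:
F(G, q) = -q + G/3 (F(G, q) = ((-4*q + q) + G)/3 = (-3*q + G)/3 = (G - 3*q)/3 = -q + G/3)
(F(W(2, 5), 9) - 13)*45 = ((-1*9 + (1/3)*2) - 13)*45 = ((-9 + 2/3) - 13)*45 = (-25/3 - 13)*45 = -64/3*45 = -960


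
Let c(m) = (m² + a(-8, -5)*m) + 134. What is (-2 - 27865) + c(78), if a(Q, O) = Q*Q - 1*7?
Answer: -17203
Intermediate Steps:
a(Q, O) = -7 + Q² (a(Q, O) = Q² - 7 = -7 + Q²)
c(m) = 134 + m² + 57*m (c(m) = (m² + (-7 + (-8)²)*m) + 134 = (m² + (-7 + 64)*m) + 134 = (m² + 57*m) + 134 = 134 + m² + 57*m)
(-2 - 27865) + c(78) = (-2 - 27865) + (134 + 78² + 57*78) = -27867 + (134 + 6084 + 4446) = -27867 + 10664 = -17203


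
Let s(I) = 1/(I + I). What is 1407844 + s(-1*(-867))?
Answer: 2441201497/1734 ≈ 1.4078e+6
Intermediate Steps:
s(I) = 1/(2*I)
1407844 + s(-1*(-867)) = 1407844 + 1/(2*((-1*(-867)))) = 1407844 + (½)/867 = 1407844 + (½)*(1/867) = 1407844 + 1/1734 = 2441201497/1734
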